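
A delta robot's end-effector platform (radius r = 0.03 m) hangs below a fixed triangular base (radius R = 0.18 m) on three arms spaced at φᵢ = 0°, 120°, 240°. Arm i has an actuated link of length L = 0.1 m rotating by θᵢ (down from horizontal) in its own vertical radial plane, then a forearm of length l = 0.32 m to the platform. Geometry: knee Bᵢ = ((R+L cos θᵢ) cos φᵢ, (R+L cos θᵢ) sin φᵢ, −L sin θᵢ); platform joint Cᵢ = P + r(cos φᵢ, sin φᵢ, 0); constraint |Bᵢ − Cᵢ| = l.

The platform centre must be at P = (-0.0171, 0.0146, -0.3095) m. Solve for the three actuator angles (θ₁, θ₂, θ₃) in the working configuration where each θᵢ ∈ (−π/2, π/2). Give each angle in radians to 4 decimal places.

rotate P by −φ1: (-0.0171, 0.0146, -0.3095)
  e−x'=0.1671;  (l²−L²−(e−x')²−y'²−z²)/2L = -0.1576
  γ=atan2(-0.3095,0.1671)=-1.0757;  ψ=arccos(-0.4482)=2.0355;  θ1=γ+ψ≈0.9598
arm 2 (φ=120.0°): x'=0.0212, y'=0.0075
  A=0.1288, B=-0.3095, C=(l²−L²−A²−y'²−z²)/(2L)=-0.1002
  √(A²+B²)=0.3352;  θ2 = -1.1764+1.8743 ≈ 0.6979
arm 3 (φ=240.0°): x'=-0.0041, y'=-0.0221
  A cos θ + B sin θ = C:  0.1541·cos θ + -0.3095·sin θ = -0.1381
  √(A²+B²)=0.3457;  θ3 = -1.1088+1.9818 ≈ 0.8729

θ₁ = 0.9598, θ₂ = 0.6979, θ₃ = 0.8729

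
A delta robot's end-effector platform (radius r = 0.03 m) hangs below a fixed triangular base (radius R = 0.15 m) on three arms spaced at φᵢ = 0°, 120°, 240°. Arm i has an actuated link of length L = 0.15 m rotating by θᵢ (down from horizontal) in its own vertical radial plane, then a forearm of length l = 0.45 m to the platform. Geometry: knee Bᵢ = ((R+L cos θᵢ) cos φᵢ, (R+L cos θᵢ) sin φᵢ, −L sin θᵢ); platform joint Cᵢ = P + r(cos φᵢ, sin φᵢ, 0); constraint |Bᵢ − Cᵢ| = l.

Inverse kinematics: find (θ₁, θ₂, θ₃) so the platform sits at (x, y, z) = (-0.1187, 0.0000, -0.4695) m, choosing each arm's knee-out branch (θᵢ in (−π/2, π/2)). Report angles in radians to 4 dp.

θ₁ = 1.1346, θ₂ = 0.5237, θ₃ = 0.5237

φ1=0.0° → target in arm frame (-0.1187, 0.0000)
  e−x'=0.2387;  (l²−L²−(e−x')²−y'²−z²)/2L = -0.3247
  γ=atan2(-0.4695,0.2387)=-1.1004;  ψ=arccos(-0.6165)=2.2351;  θ1=γ+ψ≈1.1346
rotate P by −φ2: (0.0593, 0.1028, -0.4695)
  e−x'=0.0607;  (l²−L²−(e−x')²−y'²−z²)/2L = -0.1823
  θ2 = atan2(B,A) + arccos(C/0.4734) = 0.5237
arm 3 (φ=240.0°): x'=0.0594, y'=-0.1028
  A=0.0606, B=-0.4695, C=(l²−L²−A²−y'²−z²)/(2L)=-0.1823
  γ=atan2(-0.4695,0.0606)=-1.4423;  ψ=arccos(-0.3850)=1.9660;  θ3=γ+ψ≈0.5237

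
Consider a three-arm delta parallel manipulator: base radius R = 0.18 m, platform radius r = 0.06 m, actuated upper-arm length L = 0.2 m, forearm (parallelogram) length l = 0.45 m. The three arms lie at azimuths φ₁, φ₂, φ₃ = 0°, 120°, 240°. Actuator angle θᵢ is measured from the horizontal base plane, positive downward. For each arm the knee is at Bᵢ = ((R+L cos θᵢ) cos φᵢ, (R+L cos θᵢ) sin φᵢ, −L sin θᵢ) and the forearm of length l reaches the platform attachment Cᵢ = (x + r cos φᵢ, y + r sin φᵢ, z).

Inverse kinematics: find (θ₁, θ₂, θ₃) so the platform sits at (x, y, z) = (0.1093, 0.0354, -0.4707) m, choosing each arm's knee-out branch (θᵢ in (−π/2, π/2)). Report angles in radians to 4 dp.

arm 1 (φ=0.0°): x'=0.1093, y'=0.0354
  A=0.0107, B=-0.4707, C=(l²−L²−A²−y'²−z²)/(2L)=-0.1511
  θ1 = atan2(B,A) + arccos(C/0.4708) = 0.3494
φ2=120.0° → target in arm frame (-0.0240, -0.1124)
  A=0.1440, B=-0.4707, C=(l²−L²−A²−y'²−z²)/(2L)=-0.2310
  θ2 = atan2(B,A) + arccos(C/0.4922) = 0.7855
arm 3 (φ=240.0°): x'=-0.0853, y'=0.0770
  A=0.2053, B=-0.4707, C=(l²−L²−A²−y'²−z²)/(2L)=-0.2678
  θ3 = atan2(B,A) + arccos(C/0.5135) = 0.9600

θ₁ = 0.3494, θ₂ = 0.7855, θ₃ = 0.9600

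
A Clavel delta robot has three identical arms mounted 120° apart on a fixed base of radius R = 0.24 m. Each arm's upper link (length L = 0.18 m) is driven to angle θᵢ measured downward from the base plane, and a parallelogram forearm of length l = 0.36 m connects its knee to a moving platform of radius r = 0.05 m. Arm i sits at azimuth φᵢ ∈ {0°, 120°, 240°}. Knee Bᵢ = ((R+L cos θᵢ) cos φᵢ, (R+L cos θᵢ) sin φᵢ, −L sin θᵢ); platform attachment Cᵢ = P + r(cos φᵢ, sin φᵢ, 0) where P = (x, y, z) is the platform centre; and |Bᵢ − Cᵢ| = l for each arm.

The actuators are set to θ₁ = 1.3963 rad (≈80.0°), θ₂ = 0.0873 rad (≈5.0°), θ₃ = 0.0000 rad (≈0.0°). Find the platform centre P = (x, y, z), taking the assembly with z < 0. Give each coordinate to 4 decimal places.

O1 = (0.2213·cos0.0°, 0.2213·sin0.0°, -0.1773) = (0.2213, 0.0000, -0.1773)
φ2=120.0°: virtual centre (-0.1847, 0.3198, -0.0157), radius l
φ3=240.0°: virtual centre (-0.1850, -0.3204, 0.0000), radius l
eliminate P² terms by subtracting sphere 1 from 2 and 3
plane₁₂: -0.8118x+0.6397y+0.3231z = 0.0563
Cramer: x(z) = -0.0694+0.4172z;  y(z) = -0.0002+0.0243z
quadratic in z: (1.1746)z²+(0.1120)z+(-0.0137)=0, √Δ=0.2771 → z ∈ {-0.1656, 0.0703}; z = -0.1656 (taking z<0)
x = -0.1385, y = -0.0042

(-0.1385, -0.0042, -0.1656)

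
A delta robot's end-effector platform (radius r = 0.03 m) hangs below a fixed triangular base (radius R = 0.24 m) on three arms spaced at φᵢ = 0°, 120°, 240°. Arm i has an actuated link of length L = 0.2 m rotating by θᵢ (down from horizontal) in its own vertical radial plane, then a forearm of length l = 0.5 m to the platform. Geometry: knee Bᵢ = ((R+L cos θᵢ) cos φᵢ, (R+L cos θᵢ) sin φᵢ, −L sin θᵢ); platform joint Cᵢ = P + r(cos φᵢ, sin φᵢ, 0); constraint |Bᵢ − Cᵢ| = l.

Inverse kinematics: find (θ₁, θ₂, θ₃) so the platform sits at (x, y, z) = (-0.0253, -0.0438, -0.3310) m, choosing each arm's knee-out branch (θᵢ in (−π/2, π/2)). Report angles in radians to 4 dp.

θ₁ = 0.3491, θ₂ = 0.3490, θ₃ = -0.0870

rotate P by −φ1: (-0.0253, -0.0438, -0.3310)
  A=0.2353, B=-0.3310, C=(l²−L²−A²−y'²−z²)/(2L)=0.1079
  θ1 = atan2(B,A) + arccos(C/0.4061) = 0.3491
rotate P by −φ2: (-0.0253, 0.0438, -0.3310)
  e−x'=0.2353;  (l²−L²−(e−x')²−y'²−z²)/2L = 0.1079
  √(A²+B²)=0.4061;  θ2 = -0.9528+1.3019 ≈ 0.3490
rotate P by −φ3: (0.0506, 0.0000, -0.3310)
  A=0.1594, B=-0.3310, C=(l²−L²−A²−y'²−z²)/(2L)=0.1876
  θ3 = atan2(B,A) + arccos(C/0.3674) = -0.0870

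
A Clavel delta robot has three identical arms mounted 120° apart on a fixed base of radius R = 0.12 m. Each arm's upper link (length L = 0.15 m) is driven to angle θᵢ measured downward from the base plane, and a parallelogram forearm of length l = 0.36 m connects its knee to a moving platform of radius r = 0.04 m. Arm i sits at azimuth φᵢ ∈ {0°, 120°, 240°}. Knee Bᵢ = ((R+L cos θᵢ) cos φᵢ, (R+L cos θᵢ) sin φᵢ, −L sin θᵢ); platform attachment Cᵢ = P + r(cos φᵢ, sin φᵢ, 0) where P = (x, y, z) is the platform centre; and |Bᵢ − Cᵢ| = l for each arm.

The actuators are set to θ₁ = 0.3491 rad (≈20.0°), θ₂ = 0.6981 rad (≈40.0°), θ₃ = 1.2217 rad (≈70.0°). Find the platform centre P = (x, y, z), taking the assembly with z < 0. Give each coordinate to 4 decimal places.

arm 1 at φ=0.0°: ρ1 = 0.2210;  S1 = (0.2210, 0.0000, -0.0513)
arm 2 at φ=120.0°: ρ2 = 0.1949;  S2 = (-0.0975, 0.1688, -0.0964)
φ3=240.0°: virtual centre (-0.0657, -0.1137, -0.1410), radius l
|S₂|²−|S₁|² = -0.0042;  |S₃|²−|S₁|² = -0.0143
plane₁₂: -0.6368x+0.3376y+-0.0902z = -0.0042
det = 0.3383;  x = 0.0171+-0.2395z,  y = 0.0199+-0.1846z
sphere 1 gives Az²+Bz+C=0 with A=1.0915, B=0.1929, C=-0.0850;  B²−4AC=0.4084;  roots -0.3811, 0.2044;  negative root z = -0.3811
x = 0.1084, y = 0.0903

(0.1084, 0.0903, -0.3811)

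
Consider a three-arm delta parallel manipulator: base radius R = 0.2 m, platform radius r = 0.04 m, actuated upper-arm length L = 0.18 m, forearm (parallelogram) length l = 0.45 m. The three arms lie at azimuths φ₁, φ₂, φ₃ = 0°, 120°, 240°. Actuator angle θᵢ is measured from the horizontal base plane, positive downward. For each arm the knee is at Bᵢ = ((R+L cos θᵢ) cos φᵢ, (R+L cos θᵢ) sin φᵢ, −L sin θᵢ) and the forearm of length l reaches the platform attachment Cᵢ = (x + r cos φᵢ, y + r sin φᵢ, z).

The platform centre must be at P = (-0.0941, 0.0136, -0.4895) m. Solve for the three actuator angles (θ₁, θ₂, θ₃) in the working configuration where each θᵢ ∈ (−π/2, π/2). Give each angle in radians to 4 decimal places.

arm 1 (φ=0.0°): x'=-0.0941, y'=0.0136
  e−x'=0.2541;  (l²−L²−(e−x')²−y'²−z²)/2L = -0.3730
  γ=atan2(-0.4895,0.2541)=-1.0920;  ψ=arccos(-0.6762)=2.3134;  θ1=γ+ψ≈1.2214
arm 2 (φ=120.0°): x'=0.0588, y'=0.0747
  A=0.1012, B=-0.4895, C=(l²−L²−A²−y'²−z²)/(2L)=-0.2370
  γ=atan2(-0.4895,0.1012)=-1.3670;  ψ=arccos(-0.4742)=2.0648;  θ2=γ+ψ≈0.6978
φ3=240.0° → target in arm frame (0.0353, -0.0883)
  A cos θ + B sin θ = C:  0.1247·cos θ + -0.4895·sin θ = -0.2580
  γ=atan2(-0.4895,0.1247)=-1.3213;  ψ=arccos(-0.5107)=2.1067;  θ3=γ+ψ≈0.7854

θ₁ = 1.2214, θ₂ = 0.6978, θ₃ = 0.7854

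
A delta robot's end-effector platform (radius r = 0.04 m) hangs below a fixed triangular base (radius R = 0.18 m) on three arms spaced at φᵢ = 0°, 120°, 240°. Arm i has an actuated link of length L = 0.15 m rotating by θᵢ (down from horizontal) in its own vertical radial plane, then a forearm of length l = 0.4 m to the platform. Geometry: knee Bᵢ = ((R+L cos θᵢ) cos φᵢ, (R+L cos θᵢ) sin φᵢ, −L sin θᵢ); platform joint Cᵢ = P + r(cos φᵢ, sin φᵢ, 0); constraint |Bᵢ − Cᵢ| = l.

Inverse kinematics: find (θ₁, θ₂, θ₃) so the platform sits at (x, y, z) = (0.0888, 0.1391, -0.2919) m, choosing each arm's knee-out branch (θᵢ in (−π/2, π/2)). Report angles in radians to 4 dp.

φ1=0.0° → target in arm frame (0.0888, 0.1391)
  A cos θ + B sin θ = C:  0.0512·cos θ + -0.2919·sin θ = 0.1011
  √(A²+B²)=0.2964;  θ1 = -1.3972+1.2227 ≈ -0.1744
arm 2 (φ=120.0°): x'=0.0761, y'=-0.1465
  A=0.0639, B=-0.2919, C=(l²−L²−A²−y'²−z²)/(2L)=0.0892
  θ2 = atan2(B,A) + arccos(C/0.2988) = -0.0875
arm 3 (φ=240.0°): x'=-0.1649, y'=0.0074
  A=0.3049, B=-0.2919, C=(l²−L²−A²−y'²−z²)/(2L)=-0.1357
  γ=atan2(-0.2919,0.3049)=-0.7637;  ψ=arccos(-0.3214)=1.8980;  θ3=γ+ψ≈1.1344

θ₁ = -0.1744, θ₂ = -0.0875, θ₃ = 1.1344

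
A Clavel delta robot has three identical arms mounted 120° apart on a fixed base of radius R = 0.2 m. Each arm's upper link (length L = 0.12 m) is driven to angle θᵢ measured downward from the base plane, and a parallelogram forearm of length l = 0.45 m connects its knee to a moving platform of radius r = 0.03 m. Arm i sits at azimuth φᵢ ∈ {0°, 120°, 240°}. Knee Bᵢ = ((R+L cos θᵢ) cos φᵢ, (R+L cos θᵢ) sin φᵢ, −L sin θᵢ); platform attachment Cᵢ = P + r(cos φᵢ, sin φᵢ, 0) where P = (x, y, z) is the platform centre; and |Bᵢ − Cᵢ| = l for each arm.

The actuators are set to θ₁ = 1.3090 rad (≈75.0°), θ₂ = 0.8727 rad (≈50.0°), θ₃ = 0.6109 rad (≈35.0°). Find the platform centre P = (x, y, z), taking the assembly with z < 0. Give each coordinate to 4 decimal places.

(-0.0787, -0.0304, -0.4671)

φ1=0.0°: virtual centre (0.2011, 0.0000, -0.1159), radius l
φ2=120.0°: virtual centre (-0.1236, 0.2140, -0.0919), radius l
arm 3 at φ=240.0°: ρ3 = 0.2683;  S3 = (-0.1341, -0.2324, -0.0688)
eliminate P² terms by subtracting sphere 1 from 2 and 3
plane₁₂: -0.6492x+0.4280y+0.0480z = 0.0157
det = 0.5887;  x = -0.0290+0.1063z,  y = -0.0074+0.0492z
quadratic in z: (1.0137)z²+(0.1822)z+(-0.1361)=0, √Δ=0.7649 → z ∈ {-0.4671, 0.2874}; z = -0.4671 (taking z<0)
x = -0.0787, y = -0.0304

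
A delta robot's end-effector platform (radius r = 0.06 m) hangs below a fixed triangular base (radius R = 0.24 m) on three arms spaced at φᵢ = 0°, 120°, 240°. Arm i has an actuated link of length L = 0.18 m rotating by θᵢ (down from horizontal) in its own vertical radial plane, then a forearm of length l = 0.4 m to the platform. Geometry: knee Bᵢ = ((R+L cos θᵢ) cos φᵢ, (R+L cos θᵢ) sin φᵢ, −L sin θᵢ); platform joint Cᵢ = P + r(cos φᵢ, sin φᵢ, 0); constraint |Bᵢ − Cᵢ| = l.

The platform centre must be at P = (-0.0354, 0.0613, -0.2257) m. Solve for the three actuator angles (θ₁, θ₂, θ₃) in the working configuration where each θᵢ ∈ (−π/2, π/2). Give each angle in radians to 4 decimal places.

arm 1 (φ=0.0°): x'=-0.0354, y'=0.0613
  A cos θ + B sin θ = C:  0.2154·cos θ + -0.2257·sin θ = 0.0736
  γ=atan2(-0.2257,0.2154)=-0.8087;  ψ=arccos(0.2360)=1.3326;  θ1=γ+ψ≈0.5238
arm 2 (φ=120.0°): x'=0.0708, y'=0.0000
  A=0.1092, B=-0.2257, C=(l²−L²−A²−y'²−z²)/(2L)=0.1798
  γ=atan2(-0.2257,0.1092)=-1.1201;  ψ=arccos(0.7171)=0.7711;  θ2=γ+ψ≈-0.3490
rotate P by −φ3: (-0.0354, -0.0613, -0.2257)
  A cos θ + B sin θ = C:  0.2154·cos θ + -0.2257·sin θ = 0.0736
  √(A²+B²)=0.3120;  θ3 = -0.8088+1.3325 ≈ 0.5237

θ₁ = 0.5238, θ₂ = -0.3490, θ₃ = 0.5237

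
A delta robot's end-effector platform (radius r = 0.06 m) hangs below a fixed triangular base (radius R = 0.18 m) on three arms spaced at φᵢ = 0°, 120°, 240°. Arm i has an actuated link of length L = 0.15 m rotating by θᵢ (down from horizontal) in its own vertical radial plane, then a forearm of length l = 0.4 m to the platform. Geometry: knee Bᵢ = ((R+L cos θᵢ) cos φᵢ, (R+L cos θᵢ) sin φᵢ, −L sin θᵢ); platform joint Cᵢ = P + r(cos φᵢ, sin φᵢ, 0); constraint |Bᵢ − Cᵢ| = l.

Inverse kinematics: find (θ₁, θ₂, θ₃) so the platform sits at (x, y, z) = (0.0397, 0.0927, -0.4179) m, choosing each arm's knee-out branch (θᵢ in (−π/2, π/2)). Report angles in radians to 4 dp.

rotate P by −φ1: (0.0397, 0.0927, -0.4179)
  A cos θ + B sin θ = C:  0.0803·cos θ + -0.4179·sin θ = -0.1739
  θ1 = atan2(B,A) + arccos(C/0.4255) = 0.6109
φ2=120.0° → target in arm frame (0.0604, -0.0807)
  A cos θ + B sin θ = C:  0.0596·cos θ + -0.4179·sin θ = -0.1574
  √(A²+B²)=0.4221;  θ2 = -1.4292+1.9528 ≈ 0.5236
rotate P by −φ3: (-0.1001, -0.0120, -0.4179)
  e−x'=0.2201;  (l²−L²−(e−x')²−y'²−z²)/2L = -0.2858
  √(A²+B²)=0.4723;  θ3 = -1.0860+2.2207 ≈ 1.1347

θ₁ = 0.6109, θ₂ = 0.5236, θ₃ = 1.1347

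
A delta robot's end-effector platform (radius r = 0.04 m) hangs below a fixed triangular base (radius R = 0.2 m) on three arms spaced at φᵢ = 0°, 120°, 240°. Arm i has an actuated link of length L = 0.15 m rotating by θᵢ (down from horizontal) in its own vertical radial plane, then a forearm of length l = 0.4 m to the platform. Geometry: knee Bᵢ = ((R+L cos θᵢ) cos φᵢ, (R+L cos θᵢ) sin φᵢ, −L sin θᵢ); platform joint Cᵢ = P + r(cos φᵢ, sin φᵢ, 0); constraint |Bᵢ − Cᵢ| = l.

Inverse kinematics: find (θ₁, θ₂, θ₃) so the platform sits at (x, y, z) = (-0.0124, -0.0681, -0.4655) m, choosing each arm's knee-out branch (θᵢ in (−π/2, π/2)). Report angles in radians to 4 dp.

rotate P by −φ1: (-0.0124, -0.0681, -0.4655)
  A cos θ + B sin θ = C:  0.1724·cos θ + -0.4655·sin θ = -0.3785
  √(A²+B²)=0.4964;  θ1 = -1.2161+2.4379 ≈ 1.2218
rotate P by −φ2: (-0.0528, 0.0448, -0.4655)
  A=0.2128, B=-0.4655, C=(l²−L²−A²−y'²−z²)/(2L)=-0.4216
  √(A²+B²)=0.5118;  θ2 = -1.1421+2.5386 ≈ 1.3966
rotate P by −φ3: (0.0652, 0.0233, -0.4655)
  A cos θ + B sin θ = C:  0.0948·cos θ + -0.4655·sin θ = -0.2958
  √(A²+B²)=0.4751;  θ3 = -1.3698+2.2428 ≈ 0.8730

θ₁ = 1.2218, θ₂ = 1.3966, θ₃ = 0.8730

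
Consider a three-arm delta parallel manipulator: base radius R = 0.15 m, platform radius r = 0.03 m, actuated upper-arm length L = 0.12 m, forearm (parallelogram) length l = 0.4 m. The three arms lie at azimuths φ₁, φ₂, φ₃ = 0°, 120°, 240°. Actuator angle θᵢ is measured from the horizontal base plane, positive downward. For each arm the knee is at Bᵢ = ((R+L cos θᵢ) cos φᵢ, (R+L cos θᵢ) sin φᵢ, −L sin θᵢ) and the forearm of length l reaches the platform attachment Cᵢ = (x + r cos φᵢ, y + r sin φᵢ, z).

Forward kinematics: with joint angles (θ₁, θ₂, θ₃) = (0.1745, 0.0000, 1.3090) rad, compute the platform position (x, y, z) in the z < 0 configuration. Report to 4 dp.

(0.0720, 0.1599, -0.3476)

arm 1 at φ=0.0°: (R−r)+L cos θ1 = 0.2382;  centre 1 = (0.2382, 0.0000, -0.0208)
arm 2 at φ=120.0°: (R−r)+L cos θ2 = 0.2400;  centre 2 = (-0.1200, 0.2078, 0.0000)
centre 3 = (0.1511·cos240.0°, 0.1511·sin240.0°, -0.1159) = (-0.0755, -0.1308, -0.1159)
subtract pairs → two planes through P
plane₁₂: -0.7164x+0.4157y+0.0417z = 0.0004
det = 0.4482;  x = 0.0191+-0.1520z,  y = 0.0340+-0.3622z
quadratic in z: (1.1543)z²+(0.0836)z+(-0.1104)=0, √Δ=0.7189 → z ∈ {-0.3476, 0.2752}; z = -0.3476 (taking z<0)
x = 0.0720, y = 0.1599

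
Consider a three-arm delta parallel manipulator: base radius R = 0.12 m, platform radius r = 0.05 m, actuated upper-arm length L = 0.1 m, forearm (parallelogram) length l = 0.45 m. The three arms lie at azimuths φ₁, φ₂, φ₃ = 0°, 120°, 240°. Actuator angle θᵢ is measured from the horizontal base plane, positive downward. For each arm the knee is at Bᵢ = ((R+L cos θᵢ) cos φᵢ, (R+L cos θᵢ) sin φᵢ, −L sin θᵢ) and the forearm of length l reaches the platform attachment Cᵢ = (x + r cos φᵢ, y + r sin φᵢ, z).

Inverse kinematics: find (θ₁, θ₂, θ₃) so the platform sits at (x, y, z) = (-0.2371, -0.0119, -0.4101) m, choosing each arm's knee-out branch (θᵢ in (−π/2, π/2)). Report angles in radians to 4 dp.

θ₁ = 1.3966, θ₂ = 0.1747, θ₃ = 0.0876

arm 1 (φ=0.0°): x'=-0.2371, y'=-0.0119
  A=0.3071, B=-0.4101, C=(l²−L²−A²−y'²−z²)/(2L)=-0.3507
  √(A²+B²)=0.5123;  θ1 = -0.9280+2.3246 ≈ 1.3966
rotate P by −φ2: (0.1082, 0.2113, -0.4101)
  A=-0.0382, B=-0.4101, C=(l²−L²−A²−y'²−z²)/(2L)=-0.1089
  θ2 = atan2(B,A) + arccos(C/0.4119) = 0.1747
φ3=240.0° → target in arm frame (0.1289, -0.1994)
  e−x'=-0.0589;  (l²−L²−(e−x')²−y'²−z²)/2L = -0.0945
  √(A²+B²)=0.4143;  θ3 = -1.7133+1.8009 ≈ 0.0876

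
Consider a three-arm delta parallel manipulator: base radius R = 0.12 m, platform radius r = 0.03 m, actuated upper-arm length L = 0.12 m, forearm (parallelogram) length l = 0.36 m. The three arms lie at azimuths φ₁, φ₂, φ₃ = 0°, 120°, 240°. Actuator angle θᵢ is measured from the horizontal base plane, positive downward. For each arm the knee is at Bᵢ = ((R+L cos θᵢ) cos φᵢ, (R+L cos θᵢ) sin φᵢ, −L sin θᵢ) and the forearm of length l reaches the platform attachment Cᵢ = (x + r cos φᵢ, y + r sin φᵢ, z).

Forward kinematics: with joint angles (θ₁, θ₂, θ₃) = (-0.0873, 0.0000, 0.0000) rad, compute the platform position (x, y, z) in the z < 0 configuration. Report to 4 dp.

centre 1 = (0.2095·cos0.0°, 0.2095·sin0.0°, 0.0105) = (0.2095, 0.0000, 0.0105)
centre 2 = (0.2100·cos120.0°, 0.2100·sin120.0°, 0.0000) = (-0.1050, 0.1819, 0.0000)
centre 3 = (0.2100·cos240.0°, 0.2100·sin240.0°, 0.0000) = (-0.1050, -0.1819, 0.0000)
subtract pairs → two planes through P
plane₁₂: -0.6291x+0.3637y+-0.0209z = 0.0001
det = 0.4576;  x = -0.0001+-0.0333z,  y = 0.0000+0.0000z
into |P−centre ₁|² = l²: 1.0011z² + -0.0070z + -0.0855 = 0;  Δ = 0.3425;  z = -0.2888 or 0.2958 → z<0 root = -0.2888
x = 0.0095, y = 0.0000

(0.0095, 0.0000, -0.2888)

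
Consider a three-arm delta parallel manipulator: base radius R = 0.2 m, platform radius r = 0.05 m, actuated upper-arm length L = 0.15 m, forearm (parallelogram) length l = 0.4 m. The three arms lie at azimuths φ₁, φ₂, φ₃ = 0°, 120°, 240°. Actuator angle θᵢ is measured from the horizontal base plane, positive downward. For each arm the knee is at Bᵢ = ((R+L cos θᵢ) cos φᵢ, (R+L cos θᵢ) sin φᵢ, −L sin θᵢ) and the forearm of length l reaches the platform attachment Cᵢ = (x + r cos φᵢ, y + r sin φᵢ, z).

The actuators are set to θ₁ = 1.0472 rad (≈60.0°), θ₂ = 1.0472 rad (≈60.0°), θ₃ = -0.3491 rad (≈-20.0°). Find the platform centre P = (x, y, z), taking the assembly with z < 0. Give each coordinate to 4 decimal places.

(-0.0866, -0.1500, -0.3310)

O1 = (0.2250·cos0.0°, 0.2250·sin0.0°, -0.1299) = (0.2250, 0.0000, -0.1299)
arm 2 at φ=120.0°: (R−r)+L cos θ2 = 0.2250;  O2 = (-0.1125, 0.1949, -0.1299)
O3 = (0.2910·cos240.0°, 0.2910·sin240.0°, 0.0513) = (-0.1455, -0.2520, 0.0513)
eliminate P² terms by subtracting sphere 1 from 2 and 3
plane₁₂: -0.6750x+0.3897y+0.0000z = 0.0000
det = 0.6289;  x = -0.0123+0.2246z,  y = -0.0212+0.3890z
into |P−O₁|² = l²: 1.2017z² + 0.1367z + -0.0864 = 0;  Δ = 0.4339;  z = -0.3310 or 0.2172 → z<0 root = -0.3310
x = -0.0866, y = -0.1500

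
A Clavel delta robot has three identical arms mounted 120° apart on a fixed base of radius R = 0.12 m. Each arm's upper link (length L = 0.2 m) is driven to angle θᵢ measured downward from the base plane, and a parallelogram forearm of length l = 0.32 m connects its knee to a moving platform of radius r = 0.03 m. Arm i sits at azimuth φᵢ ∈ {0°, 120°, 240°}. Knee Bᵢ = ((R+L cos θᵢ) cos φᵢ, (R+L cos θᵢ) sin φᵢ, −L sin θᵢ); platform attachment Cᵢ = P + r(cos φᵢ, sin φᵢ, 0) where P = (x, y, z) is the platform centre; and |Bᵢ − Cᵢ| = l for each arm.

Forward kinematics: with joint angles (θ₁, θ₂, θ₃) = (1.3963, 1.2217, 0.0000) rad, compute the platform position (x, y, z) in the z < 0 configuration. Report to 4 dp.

centre 1 = (0.1247·cos0.0°, 0.1247·sin0.0°, -0.1970) = (0.1247, 0.0000, -0.1970)
centre 2 = (0.1584·cos120.0°, 0.1584·sin120.0°, -0.1879) = (-0.0792, 0.1372, -0.1879)
arm 3 at φ=240.0°: ρ3 = 0.2900;  centre 3 = (-0.1450, -0.2511, 0.0000)
|centre ₂|²−|centre ₁|² = 0.0061;  |centre ₃|²−|centre ₁|² = 0.0297
plane₁₂: -0.4079x+0.2744y+0.0181z = 0.0061
det = 0.3529;  x = -0.0318+0.3320z,  y = -0.0251+0.4277z
sphere 1 gives Az²+Bz+C=0 with A=1.2932, B=0.2685, C=-0.0385;  B²−4AC=0.2712;  roots -0.3052, 0.0975;  negative root z = -0.3052
x = -0.1331, y = -0.1556

(-0.1331, -0.1556, -0.3052)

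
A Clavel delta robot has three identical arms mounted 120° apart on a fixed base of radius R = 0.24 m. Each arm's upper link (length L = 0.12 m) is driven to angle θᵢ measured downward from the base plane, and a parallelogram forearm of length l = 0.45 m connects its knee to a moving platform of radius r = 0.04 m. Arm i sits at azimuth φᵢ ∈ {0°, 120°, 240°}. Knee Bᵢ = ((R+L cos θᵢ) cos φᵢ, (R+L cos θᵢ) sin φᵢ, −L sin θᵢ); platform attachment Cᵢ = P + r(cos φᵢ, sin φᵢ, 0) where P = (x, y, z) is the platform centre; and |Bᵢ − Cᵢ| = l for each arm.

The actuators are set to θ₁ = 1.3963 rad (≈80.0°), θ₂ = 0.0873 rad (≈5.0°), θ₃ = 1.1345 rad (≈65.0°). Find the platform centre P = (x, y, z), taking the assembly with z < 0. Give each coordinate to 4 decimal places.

(-0.0947, 0.1051, -0.4213)

O1 = (0.2208·cos0.0°, 0.2208·sin0.0°, -0.1182) = (0.2208, 0.0000, -0.1182)
O2 = (0.3195·cos120.0°, 0.3195·sin120.0°, -0.0105) = (-0.1598, 0.2767, -0.0105)
φ3=240.0°: virtual centre (-0.1254, -0.2171, -0.1088), radius l
|O₂|²−|O₁|² = 0.0395;  |O₃|²−|O₁|² = 0.0120
[-0.7612 0.5535 0.2154]·P = 0.0395;  [-0.6924 -0.4342 0.0188]·P = 0.0120
det = 0.7138;  x = -0.0333+0.1457z,  y = 0.0256+-0.1889z
sphere 1 gives Az²+Bz+C=0 with A=1.0569, B=0.1527, C=-0.1233;  B²−4AC=0.5446;  roots -0.4213, 0.2769;  negative root z = -0.4213
x = -0.0947, y = 0.1051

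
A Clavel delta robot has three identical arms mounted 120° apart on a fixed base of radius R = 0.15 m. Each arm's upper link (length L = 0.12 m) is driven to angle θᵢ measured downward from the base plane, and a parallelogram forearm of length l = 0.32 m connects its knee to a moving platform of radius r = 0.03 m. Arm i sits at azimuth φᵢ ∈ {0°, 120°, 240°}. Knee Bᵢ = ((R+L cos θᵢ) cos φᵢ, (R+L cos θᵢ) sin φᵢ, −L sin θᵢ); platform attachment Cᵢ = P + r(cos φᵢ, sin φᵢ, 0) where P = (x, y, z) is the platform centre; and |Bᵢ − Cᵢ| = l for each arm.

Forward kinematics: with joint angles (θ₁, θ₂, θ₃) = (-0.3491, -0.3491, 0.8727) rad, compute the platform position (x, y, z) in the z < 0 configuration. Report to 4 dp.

O1 = (0.2328·cos0.0°, 0.2328·sin0.0°, 0.0410) = (0.2328, 0.0000, 0.0410)
φ2=120.0°: virtual centre (-0.1164, 0.2016, 0.0410), radius l
arm 3 at φ=240.0°: (R−r)+L cos θ3 = 0.1971;  O3 = (-0.0986, -0.1707, -0.0919)
eliminate P² terms by subtracting sphere 1 from 2 and 3
linear system: -0.6983x+0.4032y = 0.0000−0.0000z; -0.6627x+-0.3414y = -0.0086−-0.2659z
Cramer: x(z) = 0.0068-0.2121z;  y(z) = 0.0118-0.3673z
into |P−O₁|² = l²: 1.1799z² + 0.0051z + -0.0495 = 0;  Δ = 0.2338;  z = -0.2070 or 0.2027 → z<0 root = -0.2070
x = 0.0507, y = 0.0879

(0.0507, 0.0879, -0.2070)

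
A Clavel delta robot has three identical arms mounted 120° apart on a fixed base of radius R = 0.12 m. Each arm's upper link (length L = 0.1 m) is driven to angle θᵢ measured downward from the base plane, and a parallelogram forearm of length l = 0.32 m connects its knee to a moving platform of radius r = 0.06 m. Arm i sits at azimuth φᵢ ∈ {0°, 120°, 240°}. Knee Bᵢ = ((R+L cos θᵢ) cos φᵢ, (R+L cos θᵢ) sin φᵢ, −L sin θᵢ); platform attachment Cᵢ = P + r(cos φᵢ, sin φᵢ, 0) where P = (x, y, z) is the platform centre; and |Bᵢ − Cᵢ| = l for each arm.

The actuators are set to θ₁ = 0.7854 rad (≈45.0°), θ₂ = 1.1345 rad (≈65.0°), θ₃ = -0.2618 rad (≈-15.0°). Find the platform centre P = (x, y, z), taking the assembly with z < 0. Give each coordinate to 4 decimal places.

(-0.0372, -0.1610, -0.2905)

arm 1 at φ=0.0°: ρ1 = 0.1307;  O1 = (0.1307, 0.0000, -0.0707)
φ2=120.0°: virtual centre (-0.0511, 0.0886, -0.0906), radius l
φ3=240.0°: virtual centre (-0.0783, -0.1356, 0.0259), radius l
|O₂|²−|O₁|² = -0.0034;  |O₃|²−|O₁|² = 0.0031
plane₁₂: -0.3637x+0.1771y+-0.0398z = -0.0034
Cramer: x(z) = 0.0022+0.1356z;  y(z) = -0.0148+0.5033z
sphere 1 gives Az²+Bz+C=0 with A=1.2717, B=0.0917, C=-0.0807;  B²−4AC=0.4187;  roots -0.2905, 0.2184;  negative root z = -0.2905
x = -0.0372, y = -0.1610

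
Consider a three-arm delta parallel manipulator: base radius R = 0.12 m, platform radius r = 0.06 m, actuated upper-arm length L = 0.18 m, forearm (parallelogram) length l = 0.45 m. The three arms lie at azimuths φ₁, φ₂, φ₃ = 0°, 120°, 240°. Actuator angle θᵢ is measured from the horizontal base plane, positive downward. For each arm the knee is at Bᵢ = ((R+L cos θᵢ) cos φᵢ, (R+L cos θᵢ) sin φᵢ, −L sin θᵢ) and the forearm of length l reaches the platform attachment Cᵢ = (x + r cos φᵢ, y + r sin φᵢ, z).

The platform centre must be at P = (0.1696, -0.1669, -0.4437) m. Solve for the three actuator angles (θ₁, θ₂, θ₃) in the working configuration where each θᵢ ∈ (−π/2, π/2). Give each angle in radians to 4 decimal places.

φ1=0.0° → target in arm frame (0.1696, -0.1669)
  A=-0.1096, B=-0.4437, C=(l²−L²−A²−y'²−z²)/(2L)=-0.1851
  √(A²+B²)=0.4570;  θ1 = -1.8130+1.9878 ≈ 0.1748
φ2=120.0° → target in arm frame (-0.2293, -0.0634)
  A=0.2893, B=-0.4437, C=(l²−L²−A²−y'²−z²)/(2L)=-0.3181
  √(A²+B²)=0.5297;  θ2 = -0.9929+2.2149 ≈ 1.2220
arm 3 (φ=240.0°): x'=0.0597, y'=0.2303
  A=0.0003, B=-0.4437, C=(l²−L²−A²−y'²−z²)/(2L)=-0.2217
  γ=atan2(-0.4437,0.0003)=-1.5702;  ψ=arccos(-0.4997)=2.0941;  θ3=γ+ψ≈0.5239

θ₁ = 0.1748, θ₂ = 1.2220, θ₃ = 0.5239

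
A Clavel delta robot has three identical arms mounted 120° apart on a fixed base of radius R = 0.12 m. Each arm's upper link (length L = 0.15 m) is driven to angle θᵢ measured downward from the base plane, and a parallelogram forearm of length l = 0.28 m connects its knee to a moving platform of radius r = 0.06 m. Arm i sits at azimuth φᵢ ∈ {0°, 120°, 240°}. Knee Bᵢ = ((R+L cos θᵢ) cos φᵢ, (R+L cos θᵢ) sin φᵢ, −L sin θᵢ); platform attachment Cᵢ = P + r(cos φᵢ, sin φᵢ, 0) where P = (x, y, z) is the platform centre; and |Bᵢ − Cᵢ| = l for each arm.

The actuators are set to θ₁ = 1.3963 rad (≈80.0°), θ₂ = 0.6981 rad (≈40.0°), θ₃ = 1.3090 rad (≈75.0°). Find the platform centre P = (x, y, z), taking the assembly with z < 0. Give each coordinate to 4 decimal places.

(-0.0662, 0.0837, -0.3673)

φ1=0.0°: virtual centre (0.0860, 0.0000, -0.1477), radius l
arm 2 at φ=120.0°: (R−r)+L cos θ2 = 0.1749;  O2 = (-0.0875, 0.1515, -0.0964)
φ3=240.0°: virtual centre (-0.0494, -0.0856, -0.1449), radius l
subtract pairs → two planes through P
[-0.3470 0.3030 0.1026]·P = 0.0107;  [-0.2709 -0.1712 0.0057]·P = 0.0015
Cramer: x(z) = -0.0162+0.1363z;  y(z) = 0.0167-0.1826z
into |P−O₁|² = l²: 1.0519z² + 0.2615z + -0.0458 = 0;  Δ = 0.2613;  z = -0.3673 or 0.1187 → z<0 root = -0.3673
x = -0.0662, y = 0.0837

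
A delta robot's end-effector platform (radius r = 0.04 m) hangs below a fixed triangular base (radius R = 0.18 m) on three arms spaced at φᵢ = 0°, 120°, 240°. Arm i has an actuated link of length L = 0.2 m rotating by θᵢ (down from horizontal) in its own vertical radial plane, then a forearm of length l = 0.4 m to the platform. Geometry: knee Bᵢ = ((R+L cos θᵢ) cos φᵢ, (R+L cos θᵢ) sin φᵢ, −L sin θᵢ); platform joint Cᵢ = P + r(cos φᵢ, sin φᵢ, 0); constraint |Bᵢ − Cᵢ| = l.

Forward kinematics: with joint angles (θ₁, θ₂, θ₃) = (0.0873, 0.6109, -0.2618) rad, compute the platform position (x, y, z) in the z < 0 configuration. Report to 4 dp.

arm 1 at φ=0.0°: (R−r)+L cos θ1 = 0.3392;  centre 1 = (0.3392, 0.0000, -0.0174)
φ2=120.0°: virtual centre (-0.1519, 0.2631, -0.1147), radius l
arm 3 at φ=240.0°: (R−r)+L cos θ3 = 0.3332;  centre 3 = (-0.1666, -0.2885, 0.0518)
|centre ₂|²−|centre ₁|² = -0.0099;  |centre ₃|²−|centre ₁|² = -0.0017
[-0.9823 0.5262 -0.1946]·P = -0.0099;  [-1.0117 -0.5771 0.1384]·P = -0.0017
Cramer: x(z) = 0.0060-0.0359z;  y(z) = -0.0076+0.3027z
quadratic in z: (1.0929)z²+(0.0542)z+(-0.0486)=0, √Δ=0.4641 → z ∈ {-0.2371, 0.1875}; z = -0.2371 (taking z<0)
x = 0.0145, y = -0.0794

(0.0145, -0.0794, -0.2371)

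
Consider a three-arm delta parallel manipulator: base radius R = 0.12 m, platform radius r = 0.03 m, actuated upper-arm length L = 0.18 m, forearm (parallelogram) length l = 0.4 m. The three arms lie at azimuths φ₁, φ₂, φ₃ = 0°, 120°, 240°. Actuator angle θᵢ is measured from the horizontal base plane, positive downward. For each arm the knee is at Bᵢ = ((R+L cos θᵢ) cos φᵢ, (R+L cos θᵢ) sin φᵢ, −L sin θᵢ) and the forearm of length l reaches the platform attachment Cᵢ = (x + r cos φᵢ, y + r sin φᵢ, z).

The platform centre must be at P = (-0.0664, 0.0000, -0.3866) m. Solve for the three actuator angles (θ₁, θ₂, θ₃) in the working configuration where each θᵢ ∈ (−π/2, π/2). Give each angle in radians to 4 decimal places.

θ₁ = 0.6981, θ₂ = 0.3491, θ₃ = 0.3491

arm 1 (φ=0.0°): x'=-0.0664, y'=0.0000
  A cos θ + B sin θ = C:  0.1564·cos θ + -0.3866·sin θ = -0.1287
  θ1 = atan2(B,A) + arccos(C/0.4170) = 0.6981
rotate P by −φ2: (0.0332, 0.0575, -0.3866)
  A cos θ + B sin θ = C:  0.0568·cos θ + -0.3866·sin θ = -0.0789
  √(A²+B²)=0.3908;  θ2 = -1.4249+1.7740 ≈ 0.3491
φ3=240.0° → target in arm frame (0.0332, -0.0575)
  e−x'=0.0568;  (l²−L²−(e−x')²−y'²−z²)/2L = -0.0789
  θ3 = atan2(B,A) + arccos(C/0.3908) = 0.3491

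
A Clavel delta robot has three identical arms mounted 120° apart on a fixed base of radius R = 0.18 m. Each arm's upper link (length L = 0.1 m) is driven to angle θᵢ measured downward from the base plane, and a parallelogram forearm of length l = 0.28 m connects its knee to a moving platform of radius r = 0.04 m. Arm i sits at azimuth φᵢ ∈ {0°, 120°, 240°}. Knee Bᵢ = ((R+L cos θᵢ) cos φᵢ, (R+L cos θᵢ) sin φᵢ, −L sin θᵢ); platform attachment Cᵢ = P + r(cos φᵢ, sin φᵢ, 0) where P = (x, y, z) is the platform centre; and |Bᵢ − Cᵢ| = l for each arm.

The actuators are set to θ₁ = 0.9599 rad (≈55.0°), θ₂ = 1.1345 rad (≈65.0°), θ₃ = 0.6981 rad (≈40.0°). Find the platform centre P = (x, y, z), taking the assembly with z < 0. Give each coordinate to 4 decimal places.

(-0.0034, -0.0347, -0.2740)

arm 1 at φ=0.0°: ρ1 = 0.1974;  centre 1 = (0.1974, 0.0000, -0.0819)
φ2=120.0°: virtual centre (-0.0911, 0.1578, -0.0906), radius l
centre 3 = (0.2166·cos240.0°, 0.2166·sin240.0°, -0.0643) = (-0.1083, -0.1876, -0.0643)
subtract pairs → two planes through P
linear system: -0.5770x+0.3157y = -0.0042−-0.0174z; -0.6113x+-0.3752y = 0.0054−0.0353z
det = 0.4095;  x = -0.0003+0.0112z,  y = -0.0139+0.0757z
quadratic in z: (1.0059)z²+(0.1573)z+(-0.0324)=0, √Δ=0.3940 → z ∈ {-0.2740, 0.1177}; z = -0.2740 (taking z<0)
x = -0.0034, y = -0.0347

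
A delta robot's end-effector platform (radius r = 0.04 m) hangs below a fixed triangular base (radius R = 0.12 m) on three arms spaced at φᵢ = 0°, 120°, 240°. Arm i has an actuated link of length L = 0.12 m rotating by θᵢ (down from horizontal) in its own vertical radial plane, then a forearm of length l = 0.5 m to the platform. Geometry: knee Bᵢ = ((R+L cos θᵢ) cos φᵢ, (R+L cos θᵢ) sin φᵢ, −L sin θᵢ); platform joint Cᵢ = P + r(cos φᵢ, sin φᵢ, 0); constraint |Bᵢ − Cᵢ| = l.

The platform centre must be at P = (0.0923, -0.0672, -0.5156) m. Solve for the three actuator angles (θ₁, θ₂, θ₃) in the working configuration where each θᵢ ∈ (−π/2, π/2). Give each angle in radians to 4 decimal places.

φ1=0.0° → target in arm frame (0.0923, -0.0672)
  A=-0.0123, B=-0.5156, C=(l²−L²−A²−y'²−z²)/(2L)=-0.1455
  γ=atan2(-0.5156,-0.0123)=-1.5946;  ψ=arccos(-0.2820)=1.8567;  θ1=γ+ψ≈0.2621
arm 2 (φ=120.0°): x'=-0.1043, y'=-0.0463
  e−x'=0.1843;  (l²−L²−(e−x')²−y'²−z²)/2L = -0.2766
  θ2 = atan2(B,A) + arccos(C/0.5476) = 0.8728
rotate P by −φ3: (0.0120, 0.1135, -0.5156)
  e−x'=0.0680;  (l²−L²−(e−x')²−y'²−z²)/2L = -0.1990
  θ3 = atan2(B,A) + arccos(C/0.5201) = 0.5236

θ₁ = 0.2621, θ₂ = 0.8728, θ₃ = 0.5236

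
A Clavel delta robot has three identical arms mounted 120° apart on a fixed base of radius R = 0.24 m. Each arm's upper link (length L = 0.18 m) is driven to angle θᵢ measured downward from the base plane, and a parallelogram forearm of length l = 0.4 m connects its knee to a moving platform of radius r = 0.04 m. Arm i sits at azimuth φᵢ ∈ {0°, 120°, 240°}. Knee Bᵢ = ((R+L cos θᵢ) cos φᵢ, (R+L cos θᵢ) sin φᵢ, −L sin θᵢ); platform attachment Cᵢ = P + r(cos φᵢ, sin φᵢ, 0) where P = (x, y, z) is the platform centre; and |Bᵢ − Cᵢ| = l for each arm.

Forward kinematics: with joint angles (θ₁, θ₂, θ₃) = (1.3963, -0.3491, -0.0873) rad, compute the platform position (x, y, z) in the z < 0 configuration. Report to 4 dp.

arm 1 at φ=0.0°: ρ1 = 0.2313;  O1 = (0.2313, 0.0000, -0.1773)
O2 = (0.3691·cos120.0°, 0.3691·sin120.0°, 0.0616) = (-0.1846, 0.3197, 0.0616)
O3 = (0.3793·cos240.0°, 0.3793·sin240.0°, 0.0157) = (-0.1897, -0.3285, 0.0157)
subtract pairs → two planes through P
linear system: -0.8316x+0.6394y = 0.0552−0.4777z; -0.8418x+-0.6570y = 0.0592−0.3859z
det = 1.0846;  x = -0.0683+0.5168z,  y = -0.0026+-0.0748z
into |P−O₁|² = l²: 1.2727z² + 0.0453z + -0.0388 = 0;  Δ = 0.1997;  z = -0.1933 or 0.1578 → z<0 root = -0.1933
x = -0.1683, y = 0.0119

(-0.1683, 0.0119, -0.1933)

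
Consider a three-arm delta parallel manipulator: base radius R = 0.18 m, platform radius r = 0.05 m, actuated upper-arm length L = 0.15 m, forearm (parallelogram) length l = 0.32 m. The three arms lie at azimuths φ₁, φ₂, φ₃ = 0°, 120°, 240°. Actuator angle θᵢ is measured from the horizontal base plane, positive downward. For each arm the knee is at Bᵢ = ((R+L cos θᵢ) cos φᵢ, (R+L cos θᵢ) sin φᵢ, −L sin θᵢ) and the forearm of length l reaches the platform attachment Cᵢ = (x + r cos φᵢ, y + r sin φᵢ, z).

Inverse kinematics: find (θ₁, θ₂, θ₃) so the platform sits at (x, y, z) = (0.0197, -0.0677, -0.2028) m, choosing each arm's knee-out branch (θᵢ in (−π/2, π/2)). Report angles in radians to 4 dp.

θ₁ = 0.1745, θ₂ = 0.7853, θ₃ = -0.0874

rotate P by −φ1: (0.0197, -0.0677, -0.2028)
  e−x'=0.1103;  (l²−L²−(e−x')²−y'²−z²)/2L = 0.0734
  θ1 = atan2(B,A) + arccos(C/0.2309) = 0.1745
rotate P by −φ2: (-0.0685, 0.0168, -0.2028)
  e−x'=0.1985;  (l²−L²−(e−x')²−y'²−z²)/2L = -0.0030
  γ=atan2(-0.2028,0.1985)=-0.7962;  ψ=arccos(-0.0106)=1.5814;  θ2=γ+ψ≈0.7853
arm 3 (φ=240.0°): x'=0.0488, y'=0.0509
  A=0.0812, B=-0.2028, C=(l²−L²−A²−y'²−z²)/(2L)=0.0986
  √(A²+B²)=0.2185;  θ3 = -1.1899+1.1025 ≈ -0.0874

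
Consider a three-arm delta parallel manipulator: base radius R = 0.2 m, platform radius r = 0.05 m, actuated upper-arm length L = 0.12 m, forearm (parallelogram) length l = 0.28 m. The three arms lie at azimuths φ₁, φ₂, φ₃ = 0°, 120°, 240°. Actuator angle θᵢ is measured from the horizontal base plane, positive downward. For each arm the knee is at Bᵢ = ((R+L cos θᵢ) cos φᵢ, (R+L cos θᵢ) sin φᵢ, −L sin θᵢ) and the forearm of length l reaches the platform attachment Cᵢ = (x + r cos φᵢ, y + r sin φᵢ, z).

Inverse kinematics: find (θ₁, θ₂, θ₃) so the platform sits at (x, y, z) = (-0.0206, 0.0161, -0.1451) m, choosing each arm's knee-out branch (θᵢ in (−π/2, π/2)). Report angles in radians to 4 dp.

θ₁ = 0.6105, θ₂ = 0.0872, θ₃ = 0.4370

φ1=0.0° → target in arm frame (-0.0206, 0.0161)
  A=0.1706, B=-0.1451, C=(l²−L²−A²−y'²−z²)/(2L)=0.0566
  √(A²+B²)=0.2240;  θ1 = -0.7048+1.3153 ≈ 0.6105
rotate P by −φ2: (0.0242, 0.0098, -0.1451)
  A cos θ + B sin θ = C:  0.1258·cos θ + -0.1451·sin θ = 0.1126
  √(A²+B²)=0.1920;  θ2 = -0.8567+0.9439 ≈ 0.0872
φ3=240.0° → target in arm frame (-0.0036, -0.0259)
  e−x'=0.1536;  (l²−L²−(e−x')²−y'²−z²)/2L = 0.0778
  √(A²+B²)=0.2113;  θ3 = -0.7568+1.1938 ≈ 0.4370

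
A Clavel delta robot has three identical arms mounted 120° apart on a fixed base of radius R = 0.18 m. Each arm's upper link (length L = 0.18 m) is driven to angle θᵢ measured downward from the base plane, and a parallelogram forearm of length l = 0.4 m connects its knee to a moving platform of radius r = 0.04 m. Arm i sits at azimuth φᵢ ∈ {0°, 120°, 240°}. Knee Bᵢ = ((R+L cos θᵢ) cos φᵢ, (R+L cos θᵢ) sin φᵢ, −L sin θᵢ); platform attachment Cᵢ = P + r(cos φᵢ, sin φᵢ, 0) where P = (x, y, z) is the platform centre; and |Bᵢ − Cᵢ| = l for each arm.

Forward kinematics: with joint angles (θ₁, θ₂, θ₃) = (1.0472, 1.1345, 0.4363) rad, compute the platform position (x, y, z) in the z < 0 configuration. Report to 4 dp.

O1 = (0.2300·cos0.0°, 0.2300·sin0.0°, -0.1559) = (0.2300, 0.0000, -0.1559)
φ2=120.0°: virtual centre (-0.1080, 0.1871, -0.1631), radius l
φ3=240.0°: virtual centre (-0.1516, -0.2625, -0.0761), radius l
subtract pairs → two planes through P
linear system: -0.6761x+0.3742y = -0.0039−-0.0145z; -0.7631x+-0.5251y = 0.0205−0.1596z
Cramer: x(z) = -0.0088+0.0814z;  y(z) = -0.0263+0.1858z
into |P−O₁|² = l²: 1.0411z² + 0.2632z + -0.0780 = 0;  Δ = 0.3941;  z = -0.4279 or 0.1751 → z<0 root = -0.4279
x = -0.0436, y = -0.1057

(-0.0436, -0.1057, -0.4279)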